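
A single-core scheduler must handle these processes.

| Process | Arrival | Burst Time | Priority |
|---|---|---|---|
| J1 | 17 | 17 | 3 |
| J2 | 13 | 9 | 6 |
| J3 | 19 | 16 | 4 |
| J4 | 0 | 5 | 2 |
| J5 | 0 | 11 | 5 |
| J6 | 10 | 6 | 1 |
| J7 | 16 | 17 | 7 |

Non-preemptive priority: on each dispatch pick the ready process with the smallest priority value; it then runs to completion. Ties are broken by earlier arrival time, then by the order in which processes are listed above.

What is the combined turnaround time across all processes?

207

Gantt: | J4 0-5 | J5 5-16 | J6 16-22 | J1 22-39 | J3 39-55 | J2 55-64 | J7 64-81 |
Completion: J1=39  J2=64  J3=55  J4=5  J5=16  J6=22  J7=81
Turnaround (C−A): J1=22  J2=51  J3=36  J4=5  J5=16  J6=12  J7=65
Turnaround = completion − arrival: J1=22, J2=51, J3=36, J4=5, J5=16, J6=12, J7=65
Total turnaround = 22 + 51 + 36 + 5 + 16 + 12 + 65 = 207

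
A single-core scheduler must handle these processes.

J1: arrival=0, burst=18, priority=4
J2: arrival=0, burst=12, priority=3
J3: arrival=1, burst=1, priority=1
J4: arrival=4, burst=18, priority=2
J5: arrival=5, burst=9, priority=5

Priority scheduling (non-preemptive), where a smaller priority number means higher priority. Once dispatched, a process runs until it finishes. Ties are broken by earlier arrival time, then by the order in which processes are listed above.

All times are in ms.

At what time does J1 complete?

49

Timeline: | J2 0-12 | J3 12-13 | J4 13-31 | J1 31-49 | J5 49-58 |
Completion: J1=49  J2=12  J3=13  J4=31  J5=58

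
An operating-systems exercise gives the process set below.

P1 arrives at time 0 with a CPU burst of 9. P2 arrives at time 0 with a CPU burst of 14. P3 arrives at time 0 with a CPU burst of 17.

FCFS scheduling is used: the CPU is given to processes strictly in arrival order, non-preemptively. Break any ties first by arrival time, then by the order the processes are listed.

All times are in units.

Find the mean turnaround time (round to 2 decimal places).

24.00

Timeline: | P1 0-9 | P2 9-23 | P3 23-40 |
Completion: P1=9  P2=23  P3=40
Turnaround (C−A): P1=9  P2=23  P3=40
Turnaround times: P1=9, P2=23, P3=40
Average turnaround = (9+23+40) / 3 = 72/3 = 24.00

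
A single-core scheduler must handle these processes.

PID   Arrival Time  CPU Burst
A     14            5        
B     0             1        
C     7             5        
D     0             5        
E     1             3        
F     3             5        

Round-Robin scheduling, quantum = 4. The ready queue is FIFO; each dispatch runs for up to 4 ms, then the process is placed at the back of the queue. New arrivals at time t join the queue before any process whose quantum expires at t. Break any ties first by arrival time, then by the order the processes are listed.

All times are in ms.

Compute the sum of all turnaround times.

Gantt: | B 0-1 | D 1-5 | E 5-8 | F 8-12 | D 12-13 | C 13-17 | F 17-18 | A 18-22 | C 22-23 | A 23-24 |
Completion: A=24  B=1  C=23  D=13  E=8  F=18
Turnaround (C−A): A=10  B=1  C=16  D=13  E=7  F=15
Turnaround = completion − arrival: A=10, B=1, C=16, D=13, E=7, F=15
Total turnaround = 10 + 1 + 16 + 13 + 7 + 15 = 62

62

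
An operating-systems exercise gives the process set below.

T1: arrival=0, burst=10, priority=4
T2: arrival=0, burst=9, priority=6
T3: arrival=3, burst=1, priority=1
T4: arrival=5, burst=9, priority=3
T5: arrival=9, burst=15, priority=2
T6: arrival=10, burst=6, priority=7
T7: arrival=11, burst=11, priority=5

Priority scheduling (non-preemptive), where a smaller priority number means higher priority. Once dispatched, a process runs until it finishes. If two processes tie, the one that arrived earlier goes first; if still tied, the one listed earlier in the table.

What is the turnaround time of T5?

Timeline: | T1 0-10 | T3 10-11 | T5 11-26 | T4 26-35 | T7 35-46 | T2 46-55 | T6 55-61 |
Completion: T1=10  T2=55  T3=11  T4=35  T5=26  T6=61  T7=46
Turnaround(T5) = completion − arrival = 26 − 9 = 17

17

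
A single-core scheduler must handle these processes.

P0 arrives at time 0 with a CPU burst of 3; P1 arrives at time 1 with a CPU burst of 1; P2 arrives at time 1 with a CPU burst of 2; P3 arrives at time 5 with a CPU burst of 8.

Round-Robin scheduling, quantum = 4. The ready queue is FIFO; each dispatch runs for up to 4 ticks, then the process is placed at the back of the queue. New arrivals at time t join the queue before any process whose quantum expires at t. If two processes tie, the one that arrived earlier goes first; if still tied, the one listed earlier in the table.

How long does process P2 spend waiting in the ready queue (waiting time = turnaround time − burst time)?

Timeline: | P0 0-3 | P1 3-4 | P2 4-6 | P3 6-14 |
Completion: P0=3  P1=4  P2=6  P3=14
Turnaround (C−A): P0=3  P1=3  P2=5  P3=9
Waiting(P2) = turnaround − burst = 5 − 2 = 3

3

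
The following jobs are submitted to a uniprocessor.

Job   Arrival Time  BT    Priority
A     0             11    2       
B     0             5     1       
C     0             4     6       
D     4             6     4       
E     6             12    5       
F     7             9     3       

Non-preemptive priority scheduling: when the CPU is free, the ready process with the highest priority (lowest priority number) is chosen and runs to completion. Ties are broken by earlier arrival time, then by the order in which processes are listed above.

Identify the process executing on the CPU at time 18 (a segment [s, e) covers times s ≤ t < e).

F

Gantt: | B 0-5 | A 5-16 | F 16-25 | D 25-31 | E 31-43 | C 43-47 |
Completion: A=16  B=5  C=47  D=31  E=43  F=25
Turnaround (C−A): A=16  B=5  C=47  D=27  E=37  F=18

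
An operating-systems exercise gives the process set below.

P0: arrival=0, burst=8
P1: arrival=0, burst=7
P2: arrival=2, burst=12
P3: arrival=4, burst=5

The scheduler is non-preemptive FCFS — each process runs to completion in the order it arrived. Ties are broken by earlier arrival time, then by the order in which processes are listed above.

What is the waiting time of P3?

23

Timeline: | P0 0-8 | P1 8-15 | P2 15-27 | P3 27-32 |
Completion: P0=8  P1=15  P2=27  P3=32
Turnaround (C−A): P0=8  P1=15  P2=25  P3=28
Waiting(P3) = turnaround − burst = 28 − 5 = 23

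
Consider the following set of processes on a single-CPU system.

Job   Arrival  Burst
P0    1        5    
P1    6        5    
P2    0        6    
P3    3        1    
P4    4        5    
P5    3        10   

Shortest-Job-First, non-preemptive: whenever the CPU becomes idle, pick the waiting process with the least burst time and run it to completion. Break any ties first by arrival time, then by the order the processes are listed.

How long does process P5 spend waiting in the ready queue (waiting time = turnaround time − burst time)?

Timeline: | P2 0-6 | P3 6-7 | P0 7-12 | P4 12-17 | P1 17-22 | P5 22-32 |
Completion: P0=12  P1=22  P2=6  P3=7  P4=17  P5=32
Turnaround (C−A): P0=11  P1=16  P2=6  P3=4  P4=13  P5=29
Waiting(P5) = turnaround − burst = 29 − 10 = 19

19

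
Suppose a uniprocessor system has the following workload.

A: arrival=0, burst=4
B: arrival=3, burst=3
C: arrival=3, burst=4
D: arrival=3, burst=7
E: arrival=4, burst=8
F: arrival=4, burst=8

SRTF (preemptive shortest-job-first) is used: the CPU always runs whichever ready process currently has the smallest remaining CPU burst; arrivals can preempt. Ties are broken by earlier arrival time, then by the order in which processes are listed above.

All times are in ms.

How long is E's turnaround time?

Schedule: | A 0-4 | B 4-7 | C 7-11 | D 11-18 | E 18-26 | F 26-34 |
Completion: A=4  B=7  C=11  D=18  E=26  F=34
Turnaround(E) = completion − arrival = 26 − 4 = 22

22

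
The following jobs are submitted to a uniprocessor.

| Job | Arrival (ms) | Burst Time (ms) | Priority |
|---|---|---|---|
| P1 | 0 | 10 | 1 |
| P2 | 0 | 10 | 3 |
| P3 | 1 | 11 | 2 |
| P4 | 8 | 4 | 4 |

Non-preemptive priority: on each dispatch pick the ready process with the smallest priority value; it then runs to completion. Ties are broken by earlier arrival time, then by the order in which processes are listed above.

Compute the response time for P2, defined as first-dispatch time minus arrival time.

21

Timeline: | P1 0-10 | P3 10-21 | P2 21-31 | P4 31-35 |
Completion: P1=10  P2=31  P3=21  P4=35
Response(P2) = first start − arrival = 21 − 0 = 21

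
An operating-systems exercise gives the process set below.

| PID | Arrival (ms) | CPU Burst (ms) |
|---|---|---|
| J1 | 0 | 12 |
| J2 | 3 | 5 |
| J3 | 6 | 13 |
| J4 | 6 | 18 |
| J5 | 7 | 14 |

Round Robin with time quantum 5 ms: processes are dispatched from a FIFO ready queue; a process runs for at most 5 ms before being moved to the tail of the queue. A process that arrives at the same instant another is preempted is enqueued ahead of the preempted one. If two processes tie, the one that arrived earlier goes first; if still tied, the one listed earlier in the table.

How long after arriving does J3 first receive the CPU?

9

Timeline: | J1 0-5 | J2 5-10 | J1 10-15 | J3 15-20 | J4 20-25 | J5 25-30 | J1 30-32 | J3 32-37 | J4 37-42 | J5 42-47 | J3 47-50 | J4 50-55 | J5 55-59 | J4 59-62 |
Completion: J1=32  J2=10  J3=50  J4=62  J5=59
Response(J3) = first start − arrival = 15 − 6 = 9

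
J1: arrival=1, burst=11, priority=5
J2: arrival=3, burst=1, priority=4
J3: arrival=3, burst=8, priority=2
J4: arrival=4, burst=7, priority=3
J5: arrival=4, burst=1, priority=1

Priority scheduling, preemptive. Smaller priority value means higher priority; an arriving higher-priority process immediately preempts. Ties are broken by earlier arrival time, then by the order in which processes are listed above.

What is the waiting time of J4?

8

Timeline: | idle 0-1 | J1 1-3 | J3 3-4 | J5 4-5 | J3 5-12 | J4 12-19 | J2 19-20 | J1 20-29 |
Completion: J1=29  J2=20  J3=12  J4=19  J5=5
Waiting(J4) = turnaround − burst = 15 − 7 = 8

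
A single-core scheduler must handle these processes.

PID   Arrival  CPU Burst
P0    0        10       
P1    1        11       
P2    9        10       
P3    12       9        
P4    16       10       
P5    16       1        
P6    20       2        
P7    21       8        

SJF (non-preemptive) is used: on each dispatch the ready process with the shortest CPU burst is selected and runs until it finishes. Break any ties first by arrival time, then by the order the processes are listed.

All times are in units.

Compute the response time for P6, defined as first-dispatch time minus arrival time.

1

Schedule: | P0 0-10 | P2 10-20 | P5 20-21 | P6 21-23 | P7 23-31 | P3 31-40 | P4 40-50 | P1 50-61 |
Completion: P0=10  P1=61  P2=20  P3=40  P4=50  P5=21  P6=23  P7=31
Response(P6) = first start − arrival = 21 − 20 = 1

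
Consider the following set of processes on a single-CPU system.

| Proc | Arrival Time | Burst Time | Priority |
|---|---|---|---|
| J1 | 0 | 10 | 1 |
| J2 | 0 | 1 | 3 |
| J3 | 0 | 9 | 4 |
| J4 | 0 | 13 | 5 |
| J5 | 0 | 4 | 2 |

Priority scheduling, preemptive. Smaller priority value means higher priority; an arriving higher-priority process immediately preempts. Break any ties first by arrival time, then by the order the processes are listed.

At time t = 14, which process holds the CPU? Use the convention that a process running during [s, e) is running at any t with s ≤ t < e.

Schedule: | J1 0-10 | J5 10-14 | J2 14-15 | J3 15-24 | J4 24-37 |
Completion: J1=10  J2=15  J3=24  J4=37  J5=14
Turnaround (C−A): J1=10  J2=15  J3=24  J4=37  J5=14

J2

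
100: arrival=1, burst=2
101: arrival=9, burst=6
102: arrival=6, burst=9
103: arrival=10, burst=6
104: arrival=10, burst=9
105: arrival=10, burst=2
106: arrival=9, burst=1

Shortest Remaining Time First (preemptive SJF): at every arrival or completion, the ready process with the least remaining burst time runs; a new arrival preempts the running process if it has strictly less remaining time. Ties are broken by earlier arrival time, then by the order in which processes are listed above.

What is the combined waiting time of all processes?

Gantt: | idle 0-1 | 100 1-3 | idle 3-6 | 102 6-9 | 106 9-10 | 105 10-12 | 102 12-18 | 101 18-24 | 103 24-30 | 104 30-39 |
Completion: 100=3  101=24  102=18  103=30  104=39  105=12  106=10
Waiting = turnaround − burst: 100=0, 101=9, 102=3, 103=14, 104=20, 105=0, 106=0
Total waiting = 0 + 9 + 3 + 14 + 20 + 0 + 0 = 46

46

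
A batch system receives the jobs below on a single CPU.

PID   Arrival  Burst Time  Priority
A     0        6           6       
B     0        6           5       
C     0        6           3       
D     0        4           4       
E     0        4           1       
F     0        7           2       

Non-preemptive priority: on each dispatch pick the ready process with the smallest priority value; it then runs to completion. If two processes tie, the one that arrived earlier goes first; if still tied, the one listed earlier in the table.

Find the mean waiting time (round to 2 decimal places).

Gantt: | E 0-4 | F 4-11 | C 11-17 | D 17-21 | B 21-27 | A 27-33 |
Completion: A=33  B=27  C=17  D=21  E=4  F=11
Turnaround (C−A): A=33  B=27  C=17  D=21  E=4  F=11
Waiting times: A=27, B=21, C=11, D=17, E=0, F=4
Average waiting = (27+21+11+17+0+4) / 6 = 80/6 = 13.33

13.33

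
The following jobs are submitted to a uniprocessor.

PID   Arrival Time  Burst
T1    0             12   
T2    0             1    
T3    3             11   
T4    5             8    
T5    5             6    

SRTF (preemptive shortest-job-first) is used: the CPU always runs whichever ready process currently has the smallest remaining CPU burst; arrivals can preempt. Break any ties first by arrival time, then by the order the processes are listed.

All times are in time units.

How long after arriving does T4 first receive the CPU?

14

Schedule: | T2 0-1 | T1 1-5 | T5 5-11 | T1 11-19 | T4 19-27 | T3 27-38 |
Completion: T1=19  T2=1  T3=38  T4=27  T5=11
Turnaround (C−A): T1=19  T2=1  T3=35  T4=22  T5=6
Response(T4) = first start − arrival = 19 − 5 = 14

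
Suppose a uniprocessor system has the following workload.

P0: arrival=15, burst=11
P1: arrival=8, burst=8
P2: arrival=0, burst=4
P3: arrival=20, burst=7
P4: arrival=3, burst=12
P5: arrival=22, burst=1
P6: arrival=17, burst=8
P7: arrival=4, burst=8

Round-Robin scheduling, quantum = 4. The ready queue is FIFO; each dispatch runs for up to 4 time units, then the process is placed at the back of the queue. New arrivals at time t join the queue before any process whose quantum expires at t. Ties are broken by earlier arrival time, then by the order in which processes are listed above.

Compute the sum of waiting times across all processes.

169

Schedule: | P2 0-4 | P4 4-8 | P7 8-12 | P1 12-16 | P4 16-20 | P7 20-24 | P0 24-28 | P1 28-32 | P6 32-36 | P3 36-40 | P4 40-44 | P5 44-45 | P0 45-49 | P6 49-53 | P3 53-56 | P0 56-59 |
Completion: P0=59  P1=32  P2=4  P3=56  P4=44  P5=45  P6=53  P7=24
Turnaround (C−A): P0=44  P1=24  P2=4  P3=36  P4=41  P5=23  P6=36  P7=20
Waiting = turnaround − burst: P0=33, P1=16, P2=0, P3=29, P4=29, P5=22, P6=28, P7=12
Total waiting = 33 + 16 + 0 + 29 + 29 + 22 + 28 + 12 = 169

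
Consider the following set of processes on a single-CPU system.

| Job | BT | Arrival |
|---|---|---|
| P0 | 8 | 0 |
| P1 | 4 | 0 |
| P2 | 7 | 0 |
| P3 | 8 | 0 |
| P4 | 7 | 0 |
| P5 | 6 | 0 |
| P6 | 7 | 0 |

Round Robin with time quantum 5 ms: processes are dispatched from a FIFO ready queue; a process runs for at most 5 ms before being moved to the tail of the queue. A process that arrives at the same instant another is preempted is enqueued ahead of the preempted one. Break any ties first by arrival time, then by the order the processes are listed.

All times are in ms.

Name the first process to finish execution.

P1

Timeline: | P0 0-5 | P1 5-9 | P2 9-14 | P3 14-19 | P4 19-24 | P5 24-29 | P6 29-34 | P0 34-37 | P2 37-39 | P3 39-42 | P4 42-44 | P5 44-45 | P6 45-47 |
Completion: P0=37  P1=9  P2=39  P3=42  P4=44  P5=45  P6=47
Turnaround (C−A): P0=37  P1=9  P2=39  P3=42  P4=44  P5=45  P6=47
Finish order: P1 → P0 → P2 → P3 → P4 → P5 → P6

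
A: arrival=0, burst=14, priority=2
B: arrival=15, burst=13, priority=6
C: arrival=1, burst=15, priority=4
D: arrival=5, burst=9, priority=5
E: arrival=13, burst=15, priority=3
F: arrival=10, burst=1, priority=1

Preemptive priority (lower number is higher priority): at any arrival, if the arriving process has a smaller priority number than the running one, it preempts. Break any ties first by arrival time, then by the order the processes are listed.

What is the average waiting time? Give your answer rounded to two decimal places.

Schedule: | A 0-10 | F 10-11 | A 11-15 | E 15-30 | C 30-45 | D 45-54 | B 54-67 |
Completion: A=15  B=67  C=45  D=54  E=30  F=11
Turnaround (C−A): A=15  B=52  C=44  D=49  E=17  F=1
Waiting times: A=1, B=39, C=29, D=40, E=2, F=0
Average waiting = (1+39+29+40+2+0) / 6 = 111/6 = 18.50

18.50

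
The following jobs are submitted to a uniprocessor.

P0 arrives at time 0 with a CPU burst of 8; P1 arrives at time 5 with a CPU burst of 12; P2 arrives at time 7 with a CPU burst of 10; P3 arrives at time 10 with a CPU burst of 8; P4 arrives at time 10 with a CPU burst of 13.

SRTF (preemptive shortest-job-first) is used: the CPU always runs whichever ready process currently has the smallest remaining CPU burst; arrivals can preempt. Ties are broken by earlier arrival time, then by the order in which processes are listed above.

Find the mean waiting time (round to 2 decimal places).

11.60

Timeline: | P0 0-8 | P2 8-18 | P3 18-26 | P1 26-38 | P4 38-51 |
Completion: P0=8  P1=38  P2=18  P3=26  P4=51
Waiting times: P0=0, P1=21, P2=1, P3=8, P4=28
Average waiting = (0+21+1+8+28) / 5 = 58/5 = 11.60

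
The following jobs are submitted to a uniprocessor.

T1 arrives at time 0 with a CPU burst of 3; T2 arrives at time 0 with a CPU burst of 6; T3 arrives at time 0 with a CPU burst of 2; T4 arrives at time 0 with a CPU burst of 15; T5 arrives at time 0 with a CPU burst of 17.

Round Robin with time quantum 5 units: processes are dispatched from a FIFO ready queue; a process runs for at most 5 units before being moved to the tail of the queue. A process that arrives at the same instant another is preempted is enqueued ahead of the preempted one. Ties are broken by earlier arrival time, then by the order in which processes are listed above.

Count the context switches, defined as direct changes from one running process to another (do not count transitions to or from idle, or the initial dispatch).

9

Timeline: | T1 0-3 | T2 3-8 | T3 8-10 | T4 10-15 | T5 15-20 | T2 20-21 | T4 21-26 | T5 26-31 | T4 31-36 | T5 36-43 |
Completion: T1=3  T2=21  T3=10  T4=36  T5=43
Turnaround (C−A): T1=3  T2=21  T3=10  T4=36  T5=43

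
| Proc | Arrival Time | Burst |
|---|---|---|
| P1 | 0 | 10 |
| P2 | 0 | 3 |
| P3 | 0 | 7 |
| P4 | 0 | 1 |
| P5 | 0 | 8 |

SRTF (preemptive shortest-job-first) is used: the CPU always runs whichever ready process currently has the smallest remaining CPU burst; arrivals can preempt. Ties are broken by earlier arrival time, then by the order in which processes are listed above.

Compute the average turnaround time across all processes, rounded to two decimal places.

12.80

Timeline: | P4 0-1 | P2 1-4 | P3 4-11 | P5 11-19 | P1 19-29 |
Completion: P1=29  P2=4  P3=11  P4=1  P5=19
Turnaround times: P1=29, P2=4, P3=11, P4=1, P5=19
Average turnaround = (29+4+11+1+19) / 5 = 64/5 = 12.80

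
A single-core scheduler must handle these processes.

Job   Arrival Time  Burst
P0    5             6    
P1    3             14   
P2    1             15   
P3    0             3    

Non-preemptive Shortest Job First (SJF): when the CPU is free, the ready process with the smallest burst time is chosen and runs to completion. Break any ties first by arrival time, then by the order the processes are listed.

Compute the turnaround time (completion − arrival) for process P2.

Timeline: | P3 0-3 | P1 3-17 | P0 17-23 | P2 23-38 |
Completion: P0=23  P1=17  P2=38  P3=3
Turnaround (C−A): P0=18  P1=14  P2=37  P3=3
Turnaround(P2) = completion − arrival = 38 − 1 = 37

37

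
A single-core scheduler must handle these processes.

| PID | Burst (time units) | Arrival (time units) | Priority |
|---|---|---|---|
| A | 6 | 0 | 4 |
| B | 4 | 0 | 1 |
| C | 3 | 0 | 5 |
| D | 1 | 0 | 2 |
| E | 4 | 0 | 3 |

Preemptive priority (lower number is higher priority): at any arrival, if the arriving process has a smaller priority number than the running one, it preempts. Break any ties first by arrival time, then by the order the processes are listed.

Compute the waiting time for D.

4

Gantt: | B 0-4 | D 4-5 | E 5-9 | A 9-15 | C 15-18 |
Completion: A=15  B=4  C=18  D=5  E=9
Waiting(D) = turnaround − burst = 5 − 1 = 4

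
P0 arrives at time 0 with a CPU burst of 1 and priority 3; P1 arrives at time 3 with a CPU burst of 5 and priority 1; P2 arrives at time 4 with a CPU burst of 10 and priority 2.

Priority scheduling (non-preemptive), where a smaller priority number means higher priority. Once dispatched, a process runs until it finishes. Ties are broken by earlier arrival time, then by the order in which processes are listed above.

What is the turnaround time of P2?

14

Gantt: | P0 0-1 | idle 1-3 | P1 3-8 | P2 8-18 |
Completion: P0=1  P1=8  P2=18
Turnaround(P2) = completion − arrival = 18 − 4 = 14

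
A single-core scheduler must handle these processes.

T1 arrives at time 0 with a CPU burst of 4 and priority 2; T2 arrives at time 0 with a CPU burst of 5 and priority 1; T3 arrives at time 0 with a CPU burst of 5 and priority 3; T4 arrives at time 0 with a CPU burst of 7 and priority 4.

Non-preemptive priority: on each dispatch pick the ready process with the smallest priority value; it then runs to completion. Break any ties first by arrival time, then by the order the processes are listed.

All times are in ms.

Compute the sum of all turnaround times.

Timeline: | T2 0-5 | T1 5-9 | T3 9-14 | T4 14-21 |
Completion: T1=9  T2=5  T3=14  T4=21
Turnaround = completion − arrival: T1=9, T2=5, T3=14, T4=21
Total turnaround = 9 + 5 + 14 + 21 = 49

49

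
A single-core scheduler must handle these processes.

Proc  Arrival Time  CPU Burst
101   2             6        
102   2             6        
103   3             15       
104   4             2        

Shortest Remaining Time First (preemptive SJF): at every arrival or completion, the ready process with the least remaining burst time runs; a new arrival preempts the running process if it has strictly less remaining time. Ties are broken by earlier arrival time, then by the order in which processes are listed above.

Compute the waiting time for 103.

13

Schedule: | idle 0-2 | 101 2-4 | 104 4-6 | 101 6-10 | 102 10-16 | 103 16-31 |
Completion: 101=10  102=16  103=31  104=6
Turnaround (C−A): 101=8  102=14  103=28  104=2
Waiting(103) = turnaround − burst = 28 − 15 = 13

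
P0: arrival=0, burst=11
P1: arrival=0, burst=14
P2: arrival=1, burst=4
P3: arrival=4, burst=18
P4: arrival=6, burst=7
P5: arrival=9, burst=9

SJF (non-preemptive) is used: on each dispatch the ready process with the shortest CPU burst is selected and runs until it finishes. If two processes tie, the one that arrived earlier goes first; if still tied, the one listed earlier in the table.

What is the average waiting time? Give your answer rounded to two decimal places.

17.33

Schedule: | P0 0-11 | P2 11-15 | P4 15-22 | P5 22-31 | P1 31-45 | P3 45-63 |
Completion: P0=11  P1=45  P2=15  P3=63  P4=22  P5=31
Turnaround (C−A): P0=11  P1=45  P2=14  P3=59  P4=16  P5=22
Waiting times: P0=0, P1=31, P2=10, P3=41, P4=9, P5=13
Average waiting = (0+31+10+41+9+13) / 6 = 104/6 = 17.33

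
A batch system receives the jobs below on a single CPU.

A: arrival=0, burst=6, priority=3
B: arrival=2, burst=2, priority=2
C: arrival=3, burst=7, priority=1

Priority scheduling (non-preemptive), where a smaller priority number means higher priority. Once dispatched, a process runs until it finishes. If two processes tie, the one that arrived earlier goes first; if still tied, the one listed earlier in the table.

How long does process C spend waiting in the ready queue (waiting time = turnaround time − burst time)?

3

Timeline: | A 0-6 | C 6-13 | B 13-15 |
Completion: A=6  B=15  C=13
Turnaround (C−A): A=6  B=13  C=10
Waiting(C) = turnaround − burst = 10 − 7 = 3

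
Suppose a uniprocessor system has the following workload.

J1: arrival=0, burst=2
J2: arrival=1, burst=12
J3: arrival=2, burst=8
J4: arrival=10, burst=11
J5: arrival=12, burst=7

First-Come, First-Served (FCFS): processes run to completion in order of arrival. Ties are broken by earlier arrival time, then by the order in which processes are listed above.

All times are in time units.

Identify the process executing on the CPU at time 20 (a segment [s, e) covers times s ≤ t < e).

J3

Schedule: | J1 0-2 | J2 2-14 | J3 14-22 | J4 22-33 | J5 33-40 |
Completion: J1=2  J2=14  J3=22  J4=33  J5=40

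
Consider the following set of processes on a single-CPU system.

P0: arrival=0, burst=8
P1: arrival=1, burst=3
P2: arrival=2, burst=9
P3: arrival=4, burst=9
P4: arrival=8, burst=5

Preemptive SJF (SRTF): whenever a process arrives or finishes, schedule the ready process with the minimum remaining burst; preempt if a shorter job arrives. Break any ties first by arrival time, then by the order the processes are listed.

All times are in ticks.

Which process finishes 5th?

P3

Gantt: | P0 0-1 | P1 1-4 | P0 4-11 | P4 11-16 | P2 16-25 | P3 25-34 |
Completion: P0=11  P1=4  P2=25  P3=34  P4=16
Turnaround (C−A): P0=11  P1=3  P2=23  P3=30  P4=8
Finish order: P1 → P0 → P4 → P2 → P3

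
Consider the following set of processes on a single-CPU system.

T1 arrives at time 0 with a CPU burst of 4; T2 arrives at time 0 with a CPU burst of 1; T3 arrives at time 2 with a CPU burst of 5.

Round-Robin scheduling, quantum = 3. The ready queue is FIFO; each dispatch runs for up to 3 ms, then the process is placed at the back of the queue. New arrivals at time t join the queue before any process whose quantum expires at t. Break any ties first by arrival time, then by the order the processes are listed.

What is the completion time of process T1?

Timeline: | T1 0-3 | T2 3-4 | T3 4-7 | T1 7-8 | T3 8-10 |
Completion: T1=8  T2=4  T3=10
Turnaround (C−A): T1=8  T2=4  T3=8

8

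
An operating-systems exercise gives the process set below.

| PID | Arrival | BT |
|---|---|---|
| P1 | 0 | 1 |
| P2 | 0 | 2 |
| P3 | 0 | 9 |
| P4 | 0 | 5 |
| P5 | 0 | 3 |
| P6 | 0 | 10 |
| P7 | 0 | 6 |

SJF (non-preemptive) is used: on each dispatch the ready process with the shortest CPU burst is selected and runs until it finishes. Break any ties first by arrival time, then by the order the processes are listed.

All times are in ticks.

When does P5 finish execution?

Schedule: | P1 0-1 | P2 1-3 | P5 3-6 | P4 6-11 | P7 11-17 | P3 17-26 | P6 26-36 |
Completion: P1=1  P2=3  P3=26  P4=11  P5=6  P6=36  P7=17
Turnaround (C−A): P1=1  P2=3  P3=26  P4=11  P5=6  P6=36  P7=17

6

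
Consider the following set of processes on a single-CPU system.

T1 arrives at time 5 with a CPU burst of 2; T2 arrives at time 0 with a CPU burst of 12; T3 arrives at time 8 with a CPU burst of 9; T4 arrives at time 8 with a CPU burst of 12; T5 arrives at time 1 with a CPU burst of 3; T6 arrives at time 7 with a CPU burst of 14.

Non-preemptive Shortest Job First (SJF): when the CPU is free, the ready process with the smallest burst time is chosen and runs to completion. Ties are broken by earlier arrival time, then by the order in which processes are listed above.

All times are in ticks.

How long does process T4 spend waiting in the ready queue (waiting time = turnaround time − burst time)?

Schedule: | T2 0-12 | T1 12-14 | T5 14-17 | T3 17-26 | T4 26-38 | T6 38-52 |
Completion: T1=14  T2=12  T3=26  T4=38  T5=17  T6=52
Turnaround (C−A): T1=9  T2=12  T3=18  T4=30  T5=16  T6=45
Waiting(T4) = turnaround − burst = 30 − 12 = 18

18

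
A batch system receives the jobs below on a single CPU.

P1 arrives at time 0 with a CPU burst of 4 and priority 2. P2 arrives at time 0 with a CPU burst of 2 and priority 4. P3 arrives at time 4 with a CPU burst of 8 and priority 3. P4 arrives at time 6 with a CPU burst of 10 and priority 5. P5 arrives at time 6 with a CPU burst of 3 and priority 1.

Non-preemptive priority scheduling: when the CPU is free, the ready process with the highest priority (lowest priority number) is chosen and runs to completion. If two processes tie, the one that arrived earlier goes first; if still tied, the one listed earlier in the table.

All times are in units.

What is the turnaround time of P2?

Timeline: | P1 0-4 | P3 4-12 | P5 12-15 | P2 15-17 | P4 17-27 |
Completion: P1=4  P2=17  P3=12  P4=27  P5=15
Turnaround (C−A): P1=4  P2=17  P3=8  P4=21  P5=9
Turnaround(P2) = completion − arrival = 17 − 0 = 17

17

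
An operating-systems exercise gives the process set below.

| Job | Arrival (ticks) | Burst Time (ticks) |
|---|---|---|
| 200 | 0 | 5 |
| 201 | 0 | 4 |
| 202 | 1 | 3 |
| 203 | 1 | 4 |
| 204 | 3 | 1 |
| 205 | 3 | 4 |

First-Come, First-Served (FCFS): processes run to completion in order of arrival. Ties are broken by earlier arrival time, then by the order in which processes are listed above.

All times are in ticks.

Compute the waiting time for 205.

Timeline: | 200 0-5 | 201 5-9 | 202 9-12 | 203 12-16 | 204 16-17 | 205 17-21 |
Completion: 200=5  201=9  202=12  203=16  204=17  205=21
Turnaround (C−A): 200=5  201=9  202=11  203=15  204=14  205=18
Waiting(205) = turnaround − burst = 18 − 4 = 14

14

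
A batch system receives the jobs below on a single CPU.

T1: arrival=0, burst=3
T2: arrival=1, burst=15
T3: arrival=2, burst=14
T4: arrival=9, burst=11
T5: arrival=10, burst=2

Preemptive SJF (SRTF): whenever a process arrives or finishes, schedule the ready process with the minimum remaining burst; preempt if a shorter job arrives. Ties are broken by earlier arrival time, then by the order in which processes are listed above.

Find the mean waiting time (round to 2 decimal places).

Schedule: | T1 0-3 | T3 3-10 | T5 10-12 | T3 12-19 | T4 19-30 | T2 30-45 |
Completion: T1=3  T2=45  T3=19  T4=30  T5=12
Waiting times: T1=0, T2=29, T3=3, T4=10, T5=0
Average waiting = (0+29+3+10+0) / 5 = 42/5 = 8.40

8.40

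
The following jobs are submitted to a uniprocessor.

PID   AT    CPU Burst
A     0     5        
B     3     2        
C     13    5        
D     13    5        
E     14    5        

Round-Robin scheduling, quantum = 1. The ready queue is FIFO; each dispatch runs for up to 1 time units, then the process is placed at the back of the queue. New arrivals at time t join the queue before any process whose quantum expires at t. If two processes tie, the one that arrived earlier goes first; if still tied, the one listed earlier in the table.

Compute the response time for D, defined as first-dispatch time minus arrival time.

Timeline: | A 0-3 | B 3-4 | A 4-5 | B 5-6 | A 6-7 | idle 7-13 | C 13-14 | D 14-15 | E 15-16 | C 16-17 | D 17-18 | E 18-19 | C 19-20 | D 20-21 | E 21-22 | C 22-23 | D 23-24 | E 24-25 | C 25-26 | D 26-27 | E 27-28 |
Completion: A=7  B=6  C=26  D=27  E=28
Response(D) = first start − arrival = 14 − 13 = 1

1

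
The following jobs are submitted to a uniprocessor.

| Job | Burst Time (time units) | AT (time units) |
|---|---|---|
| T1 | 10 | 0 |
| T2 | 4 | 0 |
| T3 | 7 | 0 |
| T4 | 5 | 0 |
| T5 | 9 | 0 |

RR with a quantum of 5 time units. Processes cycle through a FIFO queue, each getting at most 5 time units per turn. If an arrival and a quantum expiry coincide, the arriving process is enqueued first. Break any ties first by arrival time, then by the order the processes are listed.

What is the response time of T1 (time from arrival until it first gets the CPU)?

Gantt: | T1 0-5 | T2 5-9 | T3 9-14 | T4 14-19 | T5 19-24 | T1 24-29 | T3 29-31 | T5 31-35 |
Completion: T1=29  T2=9  T3=31  T4=19  T5=35
Response(T1) = first start − arrival = 0 − 0 = 0

0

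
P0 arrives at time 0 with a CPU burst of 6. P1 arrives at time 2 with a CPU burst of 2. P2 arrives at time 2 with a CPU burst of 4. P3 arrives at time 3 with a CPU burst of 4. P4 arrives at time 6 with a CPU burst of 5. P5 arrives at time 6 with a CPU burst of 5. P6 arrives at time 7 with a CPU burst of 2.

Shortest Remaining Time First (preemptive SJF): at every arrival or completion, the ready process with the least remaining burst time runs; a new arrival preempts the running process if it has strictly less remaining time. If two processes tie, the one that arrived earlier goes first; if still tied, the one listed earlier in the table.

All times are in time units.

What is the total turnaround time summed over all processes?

79

Timeline: | P0 0-2 | P1 2-4 | P0 4-8 | P6 8-10 | P2 10-14 | P3 14-18 | P4 18-23 | P5 23-28 |
Completion: P0=8  P1=4  P2=14  P3=18  P4=23  P5=28  P6=10
Turnaround (C−A): P0=8  P1=2  P2=12  P3=15  P4=17  P5=22  P6=3
Turnaround = completion − arrival: P0=8, P1=2, P2=12, P3=15, P4=17, P5=22, P6=3
Total turnaround = 8 + 2 + 12 + 15 + 17 + 22 + 3 = 79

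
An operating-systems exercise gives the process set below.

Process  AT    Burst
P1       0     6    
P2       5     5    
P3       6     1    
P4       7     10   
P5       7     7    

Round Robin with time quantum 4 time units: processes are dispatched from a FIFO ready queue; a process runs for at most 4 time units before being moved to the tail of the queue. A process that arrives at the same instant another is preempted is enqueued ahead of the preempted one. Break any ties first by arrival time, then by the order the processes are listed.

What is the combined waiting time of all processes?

Gantt: | P1 0-6 | P2 6-10 | P3 10-11 | P4 11-15 | P5 15-19 | P2 19-20 | P4 20-24 | P5 24-27 | P4 27-29 |
Completion: P1=6  P2=20  P3=11  P4=29  P5=27
Turnaround (C−A): P1=6  P2=15  P3=5  P4=22  P5=20
Waiting = turnaround − burst: P1=0, P2=10, P3=4, P4=12, P5=13
Total waiting = 0 + 10 + 4 + 12 + 13 = 39

39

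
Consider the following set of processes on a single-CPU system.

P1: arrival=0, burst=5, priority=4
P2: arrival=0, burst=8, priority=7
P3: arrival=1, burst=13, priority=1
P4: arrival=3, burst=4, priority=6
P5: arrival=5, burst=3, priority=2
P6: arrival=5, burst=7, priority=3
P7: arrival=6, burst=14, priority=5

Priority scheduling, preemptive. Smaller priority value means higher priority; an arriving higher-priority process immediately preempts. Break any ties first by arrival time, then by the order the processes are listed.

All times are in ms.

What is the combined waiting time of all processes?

151

Gantt: | P1 0-1 | P3 1-14 | P5 14-17 | P6 17-24 | P1 24-28 | P7 28-42 | P4 42-46 | P2 46-54 |
Completion: P1=28  P2=54  P3=14  P4=46  P5=17  P6=24  P7=42
Waiting = turnaround − burst: P1=23, P2=46, P3=0, P4=39, P5=9, P6=12, P7=22
Total waiting = 23 + 46 + 0 + 39 + 9 + 12 + 22 = 151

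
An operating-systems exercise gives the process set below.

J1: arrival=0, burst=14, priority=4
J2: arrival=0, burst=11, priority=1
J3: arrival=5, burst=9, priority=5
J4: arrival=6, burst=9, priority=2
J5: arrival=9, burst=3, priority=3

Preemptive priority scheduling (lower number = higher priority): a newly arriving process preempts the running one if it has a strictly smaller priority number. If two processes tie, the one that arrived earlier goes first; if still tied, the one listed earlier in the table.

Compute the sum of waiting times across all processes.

Gantt: | J2 0-11 | J4 11-20 | J5 20-23 | J1 23-37 | J3 37-46 |
Completion: J1=37  J2=11  J3=46  J4=20  J5=23
Waiting = turnaround − burst: J1=23, J2=0, J3=32, J4=5, J5=11
Total waiting = 23 + 0 + 32 + 5 + 11 = 71

71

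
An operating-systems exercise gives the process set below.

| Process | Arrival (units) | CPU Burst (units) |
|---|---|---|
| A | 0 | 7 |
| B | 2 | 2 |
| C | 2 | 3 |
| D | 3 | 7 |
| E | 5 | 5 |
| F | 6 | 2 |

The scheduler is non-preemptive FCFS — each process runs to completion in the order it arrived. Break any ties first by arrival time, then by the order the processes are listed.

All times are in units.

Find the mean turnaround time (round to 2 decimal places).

13.17

Gantt: | A 0-7 | B 7-9 | C 9-12 | D 12-19 | E 19-24 | F 24-26 |
Completion: A=7  B=9  C=12  D=19  E=24  F=26
Turnaround (C−A): A=7  B=7  C=10  D=16  E=19  F=20
Turnaround times: A=7, B=7, C=10, D=16, E=19, F=20
Average turnaround = (7+7+10+16+19+20) / 6 = 79/6 = 13.17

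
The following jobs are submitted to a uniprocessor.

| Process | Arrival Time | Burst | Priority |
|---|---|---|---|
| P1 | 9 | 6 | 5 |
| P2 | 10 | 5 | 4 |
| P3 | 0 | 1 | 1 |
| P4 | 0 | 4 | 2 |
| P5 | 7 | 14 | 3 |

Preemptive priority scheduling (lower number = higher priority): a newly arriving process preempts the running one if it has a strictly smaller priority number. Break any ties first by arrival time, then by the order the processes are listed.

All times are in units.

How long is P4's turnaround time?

5

Schedule: | P3 0-1 | P4 1-5 | idle 5-7 | P5 7-21 | P2 21-26 | P1 26-32 |
Completion: P1=32  P2=26  P3=1  P4=5  P5=21
Turnaround (C−A): P1=23  P2=16  P3=1  P4=5  P5=14
Turnaround(P4) = completion − arrival = 5 − 0 = 5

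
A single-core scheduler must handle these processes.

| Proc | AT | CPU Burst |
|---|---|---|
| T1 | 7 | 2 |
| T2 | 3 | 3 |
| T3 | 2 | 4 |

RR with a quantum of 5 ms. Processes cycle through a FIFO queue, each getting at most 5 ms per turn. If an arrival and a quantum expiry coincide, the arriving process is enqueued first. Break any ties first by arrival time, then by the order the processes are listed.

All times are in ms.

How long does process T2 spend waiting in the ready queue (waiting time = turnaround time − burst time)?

Timeline: | idle 0-2 | T3 2-6 | T2 6-9 | T1 9-11 |
Completion: T1=11  T2=9  T3=6
Waiting(T2) = turnaround − burst = 6 − 3 = 3

3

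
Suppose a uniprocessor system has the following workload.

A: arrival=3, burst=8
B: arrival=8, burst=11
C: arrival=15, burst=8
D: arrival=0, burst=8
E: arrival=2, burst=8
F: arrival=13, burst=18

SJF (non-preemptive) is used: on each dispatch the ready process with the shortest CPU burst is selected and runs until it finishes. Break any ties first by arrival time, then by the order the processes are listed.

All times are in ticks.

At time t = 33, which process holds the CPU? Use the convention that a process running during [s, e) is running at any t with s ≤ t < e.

B

Schedule: | D 0-8 | E 8-16 | A 16-24 | C 24-32 | B 32-43 | F 43-61 |
Completion: A=24  B=43  C=32  D=8  E=16  F=61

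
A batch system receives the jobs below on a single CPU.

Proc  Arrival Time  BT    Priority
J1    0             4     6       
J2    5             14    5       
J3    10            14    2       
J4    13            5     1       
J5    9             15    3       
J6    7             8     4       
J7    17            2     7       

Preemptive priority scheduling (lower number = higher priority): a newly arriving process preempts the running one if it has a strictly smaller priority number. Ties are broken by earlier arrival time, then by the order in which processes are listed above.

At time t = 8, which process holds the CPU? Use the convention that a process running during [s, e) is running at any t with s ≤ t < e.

Timeline: | J1 0-4 | idle 4-5 | J2 5-7 | J6 7-9 | J5 9-10 | J3 10-13 | J4 13-18 | J3 18-29 | J5 29-43 | J6 43-49 | J2 49-61 | J7 61-63 |
Completion: J1=4  J2=61  J3=29  J4=18  J5=43  J6=49  J7=63
Turnaround (C−A): J1=4  J2=56  J3=19  J4=5  J5=34  J6=42  J7=46

J6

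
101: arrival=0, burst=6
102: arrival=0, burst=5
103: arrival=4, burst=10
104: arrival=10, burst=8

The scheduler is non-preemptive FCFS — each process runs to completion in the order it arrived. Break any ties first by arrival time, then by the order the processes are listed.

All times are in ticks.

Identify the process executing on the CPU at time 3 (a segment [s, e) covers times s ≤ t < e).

Schedule: | 101 0-6 | 102 6-11 | 103 11-21 | 104 21-29 |
Completion: 101=6  102=11  103=21  104=29

101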